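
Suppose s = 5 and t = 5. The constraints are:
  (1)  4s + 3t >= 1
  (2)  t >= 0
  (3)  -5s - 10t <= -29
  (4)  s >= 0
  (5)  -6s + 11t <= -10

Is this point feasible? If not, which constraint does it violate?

Constraint (5): -6s + 11t = 25, which is not ≤ -10. All other constraints are satisfied.

not feasible — violates (5)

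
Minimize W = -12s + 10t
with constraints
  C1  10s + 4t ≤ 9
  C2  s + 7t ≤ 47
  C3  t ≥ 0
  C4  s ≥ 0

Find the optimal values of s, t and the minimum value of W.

s = 9/10, t = 0, minimum W = -54/5

The binding constraints are 10s + 4t = 9 and t = 0.
Solving simultaneously gives s = 9/10, t = 0.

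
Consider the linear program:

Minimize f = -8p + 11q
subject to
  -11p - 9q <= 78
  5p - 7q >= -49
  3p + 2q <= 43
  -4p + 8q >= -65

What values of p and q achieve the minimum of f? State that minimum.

Feasible corners and f = -8p + 11q:
  (-987/122, 149/122) → f = 9535/122
  (-39/124, -1027/124) → f = -10985/124
  (203/31, 362/31) → f = 2358/31
  (237/16, -23/32) → f = -4045/32

p = 237/16, q = -23/32, minimum f = -4045/32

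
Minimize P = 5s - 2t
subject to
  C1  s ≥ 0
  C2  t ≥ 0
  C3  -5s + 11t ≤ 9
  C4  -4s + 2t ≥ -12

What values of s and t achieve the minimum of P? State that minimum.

s = 0, t = 9/11, minimum P = -18/11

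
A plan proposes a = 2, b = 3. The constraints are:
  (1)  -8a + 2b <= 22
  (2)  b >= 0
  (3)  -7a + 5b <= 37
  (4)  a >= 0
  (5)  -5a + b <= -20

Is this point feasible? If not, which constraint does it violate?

not feasible — violates (5)

Constraint (5): -5a + b = -7, which is not ≤ -20. All other constraints are satisfied.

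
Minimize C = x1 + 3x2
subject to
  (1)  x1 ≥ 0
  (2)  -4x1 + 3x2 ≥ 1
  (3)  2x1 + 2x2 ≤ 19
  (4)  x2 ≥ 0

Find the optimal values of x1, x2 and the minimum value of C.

Feasible corners and C = x1 + 3x2:
  (0, 1/3) → C = 1
  (0, 19/2) → C = 57/2
  (55/14, 39/7) → C = 289/14

x1 = 0, x2 = 1/3, minimum C = 1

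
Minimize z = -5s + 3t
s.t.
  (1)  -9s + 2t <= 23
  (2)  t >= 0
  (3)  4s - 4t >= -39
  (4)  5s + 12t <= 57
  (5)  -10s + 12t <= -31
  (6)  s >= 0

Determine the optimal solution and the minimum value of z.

Corner points and z = -5s + 3t:
  (57/5, 0) → z = -57
  (31/10, 0) → z = -31/2
  (88/15, 83/36) → z = -269/12

The binding constraints are t = 0 and 5s + 12t = 57.
Solving simultaneously gives s = 57/5, t = 0.

s = 57/5, t = 0, minimum z = -57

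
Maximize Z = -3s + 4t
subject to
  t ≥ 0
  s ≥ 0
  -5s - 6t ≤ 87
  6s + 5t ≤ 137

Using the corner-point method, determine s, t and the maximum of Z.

s = 0, t = 137/5, maximum Z = 548/5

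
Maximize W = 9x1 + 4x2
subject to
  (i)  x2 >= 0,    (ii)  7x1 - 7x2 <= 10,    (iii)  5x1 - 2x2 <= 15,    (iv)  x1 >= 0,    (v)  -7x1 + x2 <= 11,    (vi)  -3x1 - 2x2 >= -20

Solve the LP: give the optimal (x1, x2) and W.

x1 = 35/8, x2 = 55/16, maximum W = 425/8

Corner points and W = 9x1 + 4x2:
  (10/7, 0) → W = 90/7
  (0, 0) → W = 0
  (85/21, 55/21) → W = 985/21
  (35/8, 55/16) → W = 425/8
  (0, 10) → W = 40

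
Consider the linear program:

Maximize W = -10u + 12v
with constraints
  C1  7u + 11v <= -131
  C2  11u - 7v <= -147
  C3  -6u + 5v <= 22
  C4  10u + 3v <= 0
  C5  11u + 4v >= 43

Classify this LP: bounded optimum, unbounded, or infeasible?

infeasible

The boundaries 11u - 7v = -147 and -6u + 5v = 22 meet at (-581/13, -640/13), but that point violates 11u + 4v ≥ 43. Every candidate vertex is excluded by some other constraint, so the feasible region is empty.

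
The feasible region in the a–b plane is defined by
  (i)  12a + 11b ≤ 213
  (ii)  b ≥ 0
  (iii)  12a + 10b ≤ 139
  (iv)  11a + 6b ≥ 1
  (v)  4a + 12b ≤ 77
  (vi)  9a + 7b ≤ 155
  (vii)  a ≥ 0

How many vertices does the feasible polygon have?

5

The feasible vertices (each the meet of two boundaries and inside every other half-plane) are:
  (139/12, 0)
  (1/11, 0)
  (449/52, 46/13)
  (0, 1/6)
  (0, 77/12)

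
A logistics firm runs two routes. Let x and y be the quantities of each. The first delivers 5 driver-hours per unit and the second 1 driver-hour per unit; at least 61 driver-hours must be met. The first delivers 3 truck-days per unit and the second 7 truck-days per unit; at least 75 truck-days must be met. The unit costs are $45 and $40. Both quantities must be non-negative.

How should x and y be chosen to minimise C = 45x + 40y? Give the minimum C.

x = 11, y = 6, minimum C = 735

Corner points and C = 45x + 40y:
  (0, 61) → C = 2440
  (25, 0) → C = 1125
  (11, 6) → C = 735
The feasible region is unbounded (it extends along (0, 1), (1, 0)), but C strictly increases along every unbounded feasible direction, so there is no improving ray and the minimum is attained at a vertex.

The optimum lies where 5x + y = 61 and 3x + 7y = 75.
Solving simultaneously gives x = 11, y = 6.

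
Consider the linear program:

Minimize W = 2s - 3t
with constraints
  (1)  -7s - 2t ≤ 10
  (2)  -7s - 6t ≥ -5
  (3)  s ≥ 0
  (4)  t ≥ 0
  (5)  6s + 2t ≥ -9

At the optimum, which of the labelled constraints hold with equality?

Vertices and W = 2s - 3t:
  (0, 5/6) → W = -5/2
  (5/7, 0) → W = 10/7
  (0, 0) → W = 0

The minimum is at (0, 5/6). Substituting into each constraint, equality holds for (2) and (3); the remaining constraints have slack.

(2) and (3)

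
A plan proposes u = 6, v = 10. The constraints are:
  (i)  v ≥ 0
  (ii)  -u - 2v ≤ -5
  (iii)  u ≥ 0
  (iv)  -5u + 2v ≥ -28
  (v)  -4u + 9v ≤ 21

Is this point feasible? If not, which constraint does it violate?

Constraint (v): -4u + 9v = 66, which is not ≤ 21. All other constraints are satisfied.

not feasible — violates (v)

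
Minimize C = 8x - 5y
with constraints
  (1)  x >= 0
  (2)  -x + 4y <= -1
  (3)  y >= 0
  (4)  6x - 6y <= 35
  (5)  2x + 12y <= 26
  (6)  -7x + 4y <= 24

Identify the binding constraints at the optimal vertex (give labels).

Extreme points and C = 8x - 5y:
  (1, 0) → C = 8
  (29/5, 6/5) → C = 202/5
  (35/6, 0) → C = 140/3
  (48/7, 43/42) → C = 2089/42

The minimum is at (1, 0). Substituting into each constraint, equality holds for (2) and (3); the remaining constraints have slack.

(2) and (3)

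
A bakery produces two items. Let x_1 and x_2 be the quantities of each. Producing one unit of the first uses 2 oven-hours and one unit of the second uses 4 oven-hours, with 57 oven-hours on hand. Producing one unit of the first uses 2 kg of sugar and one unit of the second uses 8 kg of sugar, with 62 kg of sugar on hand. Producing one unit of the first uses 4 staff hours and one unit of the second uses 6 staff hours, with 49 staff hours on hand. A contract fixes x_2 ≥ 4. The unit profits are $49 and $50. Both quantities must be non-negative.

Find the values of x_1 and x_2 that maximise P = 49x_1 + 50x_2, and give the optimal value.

x_1 = 25/4, x_2 = 4, maximum P = 2025/4

Vertices and P = 49x_1 + 50x_2:
  (0, 31/4) → P = 775/2
  (0, 4) → P = 200
  (1, 15/2) → P = 424
  (25/4, 4) → P = 2025/4

The binding constraints are 4x_1 + 6x_2 = 49 and x_2 = 4.
Solving simultaneously gives x_1 = 25/4, x_2 = 4.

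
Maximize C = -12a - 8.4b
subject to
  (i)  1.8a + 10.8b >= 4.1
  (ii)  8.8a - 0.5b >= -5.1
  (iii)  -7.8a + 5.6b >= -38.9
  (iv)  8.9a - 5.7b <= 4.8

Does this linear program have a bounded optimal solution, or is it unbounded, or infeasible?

bounded optimum

Feasible corners and C = -12a - 8.4b:
  (-5303/9594, 2263/4797) → C = 7116/2665
  (2507/3546, 2785/10638) → C = -18941/1773
The feasible region has finitely many vertices and no improving ray; the maximum is 7116/2665 at (-5303/9594, 2263/4797).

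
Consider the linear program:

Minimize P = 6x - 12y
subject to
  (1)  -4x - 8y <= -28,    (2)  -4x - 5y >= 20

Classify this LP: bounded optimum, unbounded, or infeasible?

unbounded

From the feasible point (-25, 16), moving in the direction (-8, 4) keeps every constraint satisfied while P decreases without bound.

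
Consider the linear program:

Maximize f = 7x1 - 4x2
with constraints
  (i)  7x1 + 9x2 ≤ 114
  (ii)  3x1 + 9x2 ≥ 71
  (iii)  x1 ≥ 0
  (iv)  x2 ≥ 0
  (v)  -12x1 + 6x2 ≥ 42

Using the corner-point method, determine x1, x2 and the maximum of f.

Corner points and f = 7x1 - 4x2:
  (0, 38/3) → f = -152/3
  (51/25, 277/25) → f = -751/25
  (0, 71/9) → f = -284/9
  (8/21, 163/21) → f = -596/21

x1 = 8/21, x2 = 163/21, maximum f = -596/21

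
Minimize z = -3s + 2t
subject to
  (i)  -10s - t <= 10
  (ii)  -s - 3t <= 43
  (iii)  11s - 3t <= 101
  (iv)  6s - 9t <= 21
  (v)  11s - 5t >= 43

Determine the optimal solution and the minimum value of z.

The optimum lies where 11s - 3t = 101 and 6s - 9t = 21.
Solving simultaneously gives s = 94/9, t = 125/27.

s = 94/9, t = 125/27, minimum z = -596/27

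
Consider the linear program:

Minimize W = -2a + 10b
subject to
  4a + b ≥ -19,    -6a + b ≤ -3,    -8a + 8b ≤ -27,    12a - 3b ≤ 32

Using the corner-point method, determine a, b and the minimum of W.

a = -25/24, b = -89/6, minimum W = -585/4

Corner points and W = -2a + 10b:
  (-8/5, -63/5) → W = -614/5
  (-25/24, -89/6) → W = -585/4
  (-3/40, -69/20) → W = -687/20
  (175/72, -17/18) → W = -515/36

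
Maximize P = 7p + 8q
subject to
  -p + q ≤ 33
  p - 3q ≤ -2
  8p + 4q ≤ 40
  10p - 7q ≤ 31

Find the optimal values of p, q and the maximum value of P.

At the optimal vertex, -p + q = 33 and 8p + 4q = 40.
Solving simultaneously gives p = -23/3, q = 76/3.

p = -23/3, q = 76/3, maximum P = 149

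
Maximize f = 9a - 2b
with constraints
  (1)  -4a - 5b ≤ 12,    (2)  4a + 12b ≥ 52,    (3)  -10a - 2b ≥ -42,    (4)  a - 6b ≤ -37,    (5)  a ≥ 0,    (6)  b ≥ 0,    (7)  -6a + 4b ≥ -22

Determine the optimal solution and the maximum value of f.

Vertices and f = 9a - 2b:
  (89/31, 206/31) → f = 389/31
  (0, 21) → f = -42
  (0, 37/6) → f = -37/3

The optimum lies where -10a - 2b = -42 and a - 6b = -37.
Solving simultaneously gives a = 89/31, b = 206/31.

a = 89/31, b = 206/31, maximum f = 389/31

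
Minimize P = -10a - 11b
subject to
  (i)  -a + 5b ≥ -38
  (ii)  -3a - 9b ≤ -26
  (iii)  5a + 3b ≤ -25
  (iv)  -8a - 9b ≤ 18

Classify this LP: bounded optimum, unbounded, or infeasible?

unbounded

From the feasible point (-101/12, 205/36), moving in the direction (-3, 5) keeps every constraint satisfied while P decreases without bound.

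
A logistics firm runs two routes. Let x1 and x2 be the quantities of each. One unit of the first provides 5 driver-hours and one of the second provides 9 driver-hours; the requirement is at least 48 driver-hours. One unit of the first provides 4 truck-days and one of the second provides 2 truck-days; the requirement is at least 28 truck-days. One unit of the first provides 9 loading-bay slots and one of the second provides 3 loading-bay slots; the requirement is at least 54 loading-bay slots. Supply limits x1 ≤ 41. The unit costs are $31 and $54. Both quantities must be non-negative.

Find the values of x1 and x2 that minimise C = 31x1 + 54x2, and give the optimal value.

Extreme points and C = 31x1 + 54x2:
  (0, 18) → C = 972
  (48/5, 0) → C = 1488/5
  (41, 0) → C = 1271
  (6, 2) → C = 294
  (4, 6) → C = 448
The feasible region is unbounded (it extends along (0, 1)), but C strictly increases along every unbounded feasible direction, so there is no improving ray and the minimum is attained at a vertex.

The optimum lies where 5x1 + 9x2 = 48 and 4x1 + 2x2 = 28.
Solving simultaneously gives x1 = 6, x2 = 2.

x1 = 6, x2 = 2, minimum C = 294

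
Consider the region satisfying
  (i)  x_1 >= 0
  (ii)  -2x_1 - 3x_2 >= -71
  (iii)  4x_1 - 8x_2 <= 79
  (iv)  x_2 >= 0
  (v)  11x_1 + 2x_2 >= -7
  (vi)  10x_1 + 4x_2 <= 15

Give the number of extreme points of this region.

The feasible vertices (each the meet of two boundaries and inside every other half-plane) are:
  (0, 0)
  (0, 15/4)
  (3/2, 0)

3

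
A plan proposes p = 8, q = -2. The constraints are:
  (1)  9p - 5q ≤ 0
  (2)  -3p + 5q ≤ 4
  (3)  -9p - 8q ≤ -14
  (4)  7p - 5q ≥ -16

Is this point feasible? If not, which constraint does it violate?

Constraint (1): 9p - 5q = 82, which is not ≤ 0. All other constraints are satisfied.

not feasible — violates (1)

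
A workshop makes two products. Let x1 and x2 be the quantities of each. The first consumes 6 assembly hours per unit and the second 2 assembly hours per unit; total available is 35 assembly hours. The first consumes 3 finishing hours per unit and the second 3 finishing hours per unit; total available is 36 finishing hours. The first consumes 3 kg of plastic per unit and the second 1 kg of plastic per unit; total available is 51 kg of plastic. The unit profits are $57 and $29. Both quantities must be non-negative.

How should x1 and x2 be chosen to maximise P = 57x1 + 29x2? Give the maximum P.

Vertices and P = 57x1 + 29x2:
  (0, 0) → P = 0
  (0, 12) → P = 348
  (35/6, 0) → P = 665/2
  (11/4, 37/4) → P = 425

The binding constraints are 6x1 + 2x2 = 35 and 3x1 + 3x2 = 36.
Solving simultaneously gives x1 = 11/4, x2 = 37/4.

x1 = 11/4, x2 = 37/4, maximum P = 425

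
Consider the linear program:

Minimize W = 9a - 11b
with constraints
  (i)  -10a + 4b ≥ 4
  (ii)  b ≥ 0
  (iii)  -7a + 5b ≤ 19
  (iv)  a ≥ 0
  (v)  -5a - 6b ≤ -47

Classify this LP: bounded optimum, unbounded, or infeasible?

Feasible corners and W = 9a - 11b:
  (28/11, 81/11) → W = -639/11
  (41/20, 49/8) → W = -1957/40
  (121/67, 424/67) → W = -3575/67
The feasible region has finitely many vertices and no improving ray; the minimum is -639/11 at (28/11, 81/11).

bounded optimum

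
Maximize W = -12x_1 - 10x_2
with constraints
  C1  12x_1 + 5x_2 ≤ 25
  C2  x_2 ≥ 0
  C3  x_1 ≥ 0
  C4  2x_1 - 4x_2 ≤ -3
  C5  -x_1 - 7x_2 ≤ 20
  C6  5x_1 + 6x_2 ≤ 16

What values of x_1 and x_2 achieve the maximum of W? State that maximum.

Feasible corners and W = -12x_1 - 10x_2:
  (0, 3/4) → W = -15/2
  (0, 8/3) → W = -80/3
  (23/16, 47/32) → W = -511/16

x_1 = 0, x_2 = 3/4, maximum W = -15/2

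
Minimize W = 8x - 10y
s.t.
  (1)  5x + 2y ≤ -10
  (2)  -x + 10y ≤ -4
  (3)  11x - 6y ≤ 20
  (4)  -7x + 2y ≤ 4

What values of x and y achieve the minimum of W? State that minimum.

x = -7/6, y = -25/12, minimum W = 23/2

Corner points and W = 8x - 10y:
  (-5/13, -105/26) → W = 485/13
  (-7/6, -25/12) → W = 23/2
  (-16/5, -46/5) → W = 332/5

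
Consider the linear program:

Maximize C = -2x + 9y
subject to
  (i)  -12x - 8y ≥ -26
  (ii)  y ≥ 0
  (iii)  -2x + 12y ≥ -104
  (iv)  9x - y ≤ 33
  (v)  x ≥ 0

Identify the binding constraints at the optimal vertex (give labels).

(i) and (v)

Corner points and C = -2x + 9y:
  (13/6, 0) → C = -13/3
  (0, 13/4) → C = 117/4
  (0, 0) → C = 0

The maximum is at (0, 13/4). Substituting into each constraint, equality holds for (i) and (v); the remaining constraints have slack.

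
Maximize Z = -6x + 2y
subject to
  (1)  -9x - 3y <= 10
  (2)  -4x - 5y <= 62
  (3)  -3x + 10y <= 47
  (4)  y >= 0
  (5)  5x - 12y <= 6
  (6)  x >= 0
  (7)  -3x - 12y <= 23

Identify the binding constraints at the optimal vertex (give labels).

Vertices and Z = -6x + 2y:
  (312/7, 253/14) → Z = -1619/7
  (0, 47/10) → Z = 47/5
  (6/5, 0) → Z = -36/5
  (0, 0) → Z = 0

The maximum is at (0, 47/10). Substituting into each constraint, equality holds for (3) and (6); the remaining constraints have slack.

(3) and (6)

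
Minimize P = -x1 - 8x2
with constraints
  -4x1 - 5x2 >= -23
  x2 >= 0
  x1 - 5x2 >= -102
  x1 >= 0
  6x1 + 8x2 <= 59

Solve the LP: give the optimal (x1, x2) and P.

At the optimal vertex, -4x1 - 5x2 = -23 and x1 = 0.
Solving simultaneously gives x1 = 0, x2 = 23/5.

x1 = 0, x2 = 23/5, minimum P = -184/5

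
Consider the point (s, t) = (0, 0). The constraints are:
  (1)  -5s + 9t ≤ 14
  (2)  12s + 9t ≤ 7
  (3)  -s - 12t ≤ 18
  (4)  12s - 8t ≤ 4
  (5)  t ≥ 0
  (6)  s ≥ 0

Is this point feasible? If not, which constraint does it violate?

feasible

(1): 0 ≤ 14 ✓
(2): 0 ≤ 7 ✓
(3): 0 ≤ 18 ✓
(4): 0 ≤ 4 ✓
(5): 0 ≥ 0 ✓
(6): 0 ≥ 0 ✓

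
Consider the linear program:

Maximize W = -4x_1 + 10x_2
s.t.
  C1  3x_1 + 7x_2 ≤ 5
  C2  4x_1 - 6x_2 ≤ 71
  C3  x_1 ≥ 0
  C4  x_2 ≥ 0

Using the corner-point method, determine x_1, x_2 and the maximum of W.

At the optimal vertex, 3x_1 + 7x_2 = 5 and x_1 = 0.
Solving simultaneously gives x_1 = 0, x_2 = 5/7.

x_1 = 0, x_2 = 5/7, maximum W = 50/7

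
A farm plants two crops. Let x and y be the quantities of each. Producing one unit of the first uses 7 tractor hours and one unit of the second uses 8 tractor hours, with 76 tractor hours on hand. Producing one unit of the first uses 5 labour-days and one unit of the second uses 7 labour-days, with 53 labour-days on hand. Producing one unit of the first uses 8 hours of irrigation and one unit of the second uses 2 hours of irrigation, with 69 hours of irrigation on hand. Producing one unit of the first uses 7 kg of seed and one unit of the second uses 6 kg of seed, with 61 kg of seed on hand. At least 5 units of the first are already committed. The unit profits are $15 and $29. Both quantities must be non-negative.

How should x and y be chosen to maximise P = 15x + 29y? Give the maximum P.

Extreme points and P = 15x + 29y:
  (69/8, 0) → P = 1035/8
  (5, 0) → P = 75
  (109/19, 66/19) → P = 3549/19
  (5, 4) → P = 191
  (146/17, 5/34) → P = 4525/34

The binding constraints are 5x + 7y = 53 and x = 5.
Solving simultaneously gives x = 5, y = 4.

x = 5, y = 4, maximum P = 191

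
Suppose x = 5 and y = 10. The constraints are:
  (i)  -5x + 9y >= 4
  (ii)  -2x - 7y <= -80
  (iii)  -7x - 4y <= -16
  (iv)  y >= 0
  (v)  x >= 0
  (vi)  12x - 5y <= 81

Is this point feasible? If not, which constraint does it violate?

feasible

(i): 65 ≥ 4 ✓
(ii): -80 ≤ -80 ✓
(iii): -75 ≤ -16 ✓
(iv): 10 ≥ 0 ✓
(v): 5 ≥ 0 ✓
(vi): 10 ≤ 81 ✓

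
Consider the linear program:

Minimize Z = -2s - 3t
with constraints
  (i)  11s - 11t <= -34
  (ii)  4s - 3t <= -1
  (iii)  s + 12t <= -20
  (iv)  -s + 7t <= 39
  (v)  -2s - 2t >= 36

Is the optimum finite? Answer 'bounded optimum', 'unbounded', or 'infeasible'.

Feasible corners and Z = -2s - 3t:
  (-116/11, -82/11) → Z = 478/11
  (-32, 1) → Z = 61
  (-196/11, -2/11) → Z = 398/11
The feasible region has finitely many vertices and no improving ray; the minimum is 398/11 at (-196/11, -2/11).

bounded optimum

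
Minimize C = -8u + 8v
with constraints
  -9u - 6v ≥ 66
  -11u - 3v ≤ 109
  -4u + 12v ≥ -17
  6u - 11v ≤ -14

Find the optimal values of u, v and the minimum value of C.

Extreme points and C = -8u + 8v:
  (-152/13, 85/13) → C = 1896/13
  (-6, -2) → C = 32
  (-1241/139, -500/139) → C = 5928/139

u = -6, v = -2, minimum C = 32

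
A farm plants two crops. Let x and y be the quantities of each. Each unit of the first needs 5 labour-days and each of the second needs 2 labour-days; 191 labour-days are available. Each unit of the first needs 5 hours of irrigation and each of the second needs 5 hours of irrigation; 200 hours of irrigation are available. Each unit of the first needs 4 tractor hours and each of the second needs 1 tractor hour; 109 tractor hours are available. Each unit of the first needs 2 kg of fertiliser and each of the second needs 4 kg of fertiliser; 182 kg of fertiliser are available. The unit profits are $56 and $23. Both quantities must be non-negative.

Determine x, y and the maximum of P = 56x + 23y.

x = 23, y = 17, maximum P = 1679

Vertices and P = 56x + 23y:
  (0, 0) → P = 0
  (0, 40) → P = 920
  (109/4, 0) → P = 1526
  (23, 17) → P = 1679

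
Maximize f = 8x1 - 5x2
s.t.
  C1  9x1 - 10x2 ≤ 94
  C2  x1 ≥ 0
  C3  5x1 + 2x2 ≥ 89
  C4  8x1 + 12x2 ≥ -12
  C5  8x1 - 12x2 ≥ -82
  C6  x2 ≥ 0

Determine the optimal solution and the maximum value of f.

Feasible corners and f = 8x1 - 5x2:
  (539/34, 331/68) → f = 6969/68
  (487/7, 745/14) → f = 581/2
  (226/19, 561/38) → f = 811/38

The binding constraints are 9x1 - 10x2 = 94 and 8x1 - 12x2 = -82.
Solving simultaneously gives x1 = 487/7, x2 = 745/14.

x1 = 487/7, x2 = 745/14, maximum f = 581/2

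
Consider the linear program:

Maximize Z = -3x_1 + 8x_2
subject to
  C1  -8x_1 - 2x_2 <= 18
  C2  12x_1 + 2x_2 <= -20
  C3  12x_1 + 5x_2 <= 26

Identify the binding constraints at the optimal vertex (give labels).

C1 and C3

Corner points and Z = -3x_1 + 8x_2:
  (-1/2, -7) → Z = -109/2
  (-71/8, 53/2) → Z = 1909/8
  (-38/9, 46/3) → Z = 406/3

The maximum is at (-71/8, 53/2). Substituting into each constraint, equality holds for C1 and C3; the remaining constraints have slack.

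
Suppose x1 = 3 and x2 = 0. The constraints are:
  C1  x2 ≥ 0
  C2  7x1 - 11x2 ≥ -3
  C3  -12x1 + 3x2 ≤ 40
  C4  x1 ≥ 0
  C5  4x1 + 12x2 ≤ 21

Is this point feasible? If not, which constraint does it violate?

C1: 0 ≥ 0 ✓
C2: 21 ≥ -3 ✓
C3: -36 ≤ 40 ✓
C4: 3 ≥ 0 ✓
C5: 12 ≤ 21 ✓

feasible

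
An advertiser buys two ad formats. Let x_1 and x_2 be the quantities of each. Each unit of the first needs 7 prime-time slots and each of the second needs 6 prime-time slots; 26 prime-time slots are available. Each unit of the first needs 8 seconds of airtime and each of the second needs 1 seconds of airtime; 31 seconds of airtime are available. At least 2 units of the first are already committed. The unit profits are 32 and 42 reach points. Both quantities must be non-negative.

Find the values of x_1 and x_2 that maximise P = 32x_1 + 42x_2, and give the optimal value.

x_1 = 2, x_2 = 2, maximum P = 148

Feasible corners and P = 32x_1 + 42x_2:
  (26/7, 0) → P = 832/7
  (2, 0) → P = 64
  (2, 2) → P = 148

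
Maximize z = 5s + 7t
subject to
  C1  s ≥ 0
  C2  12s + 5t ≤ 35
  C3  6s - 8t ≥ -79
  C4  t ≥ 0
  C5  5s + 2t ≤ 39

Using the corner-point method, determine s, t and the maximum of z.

s = 0, t = 7, maximum z = 49

Feasible corners and z = 5s + 7t:
  (0, 7) → z = 49
  (0, 0) → z = 0
  (35/12, 0) → z = 175/12

At the optimal vertex, s = 0 and 12s + 5t = 35.
Solving simultaneously gives s = 0, t = 7.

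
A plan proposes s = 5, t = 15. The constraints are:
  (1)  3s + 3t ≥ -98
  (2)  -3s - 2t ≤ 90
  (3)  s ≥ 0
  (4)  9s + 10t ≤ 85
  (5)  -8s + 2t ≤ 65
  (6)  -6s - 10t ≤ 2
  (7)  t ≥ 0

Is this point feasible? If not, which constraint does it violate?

not feasible — violates (4)

Constraint (4): 9s + 10t = 195, which is not ≤ 85. All other constraints are satisfied.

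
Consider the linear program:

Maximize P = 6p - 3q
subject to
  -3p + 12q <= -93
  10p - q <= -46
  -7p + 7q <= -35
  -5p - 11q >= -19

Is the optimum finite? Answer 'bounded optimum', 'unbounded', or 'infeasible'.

From the feasible point (-17/3, -32/3), moving in the direction (-1, -10) keeps every constraint satisfied while P increases without bound.

unbounded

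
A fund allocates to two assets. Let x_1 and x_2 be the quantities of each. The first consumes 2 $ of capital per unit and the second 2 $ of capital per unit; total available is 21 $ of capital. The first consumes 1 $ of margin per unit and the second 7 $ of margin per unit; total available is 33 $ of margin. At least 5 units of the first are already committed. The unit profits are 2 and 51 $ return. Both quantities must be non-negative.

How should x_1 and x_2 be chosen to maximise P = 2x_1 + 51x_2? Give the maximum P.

x_1 = 5, x_2 = 4, maximum P = 214

Feasible corners and P = 2x_1 + 51x_2:
  (21/2, 0) → P = 21
  (5, 0) → P = 10
  (27/4, 15/4) → P = 819/4
  (5, 4) → P = 214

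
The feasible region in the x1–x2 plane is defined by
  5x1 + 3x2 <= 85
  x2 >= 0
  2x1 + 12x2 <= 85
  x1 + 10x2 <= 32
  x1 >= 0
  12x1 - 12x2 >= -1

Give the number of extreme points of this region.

5

The feasible vertices (each the meet of two boundaries and inside every other half-plane) are:
  (17, 0)
  (754/47, 75/47)
  (0, 0)
  (17/6, 35/12)
  (0, 1/12)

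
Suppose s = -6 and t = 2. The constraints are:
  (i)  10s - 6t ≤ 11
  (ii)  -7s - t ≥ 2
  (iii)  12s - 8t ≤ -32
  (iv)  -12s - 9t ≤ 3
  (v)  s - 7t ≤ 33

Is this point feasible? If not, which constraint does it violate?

Constraint (iv): -12s - 9t = 54, which is not ≤ 3. All other constraints are satisfied.

not feasible — violates (iv)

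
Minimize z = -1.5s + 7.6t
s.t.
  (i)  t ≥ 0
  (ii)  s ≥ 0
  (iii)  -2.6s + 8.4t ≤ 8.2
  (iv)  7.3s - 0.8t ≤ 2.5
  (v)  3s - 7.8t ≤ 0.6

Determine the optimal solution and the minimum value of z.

s = 0.2, t = 0, minimum z = -0.3

Corner points and z = -1.5s + 7.6t:
  (0, 0) → z = 0
  (1/5, 0) → z = -3/10
  (0, 41/42) → z = 779/105
  (689/1481, 1659/1481) → z = 115749/14810
  (317/909, 52/909) → z = -803/9090

At the optimal vertex, t = 0 and 3s - 7.8t = 0.6.
Solving simultaneously gives s = 1/5, t = 0.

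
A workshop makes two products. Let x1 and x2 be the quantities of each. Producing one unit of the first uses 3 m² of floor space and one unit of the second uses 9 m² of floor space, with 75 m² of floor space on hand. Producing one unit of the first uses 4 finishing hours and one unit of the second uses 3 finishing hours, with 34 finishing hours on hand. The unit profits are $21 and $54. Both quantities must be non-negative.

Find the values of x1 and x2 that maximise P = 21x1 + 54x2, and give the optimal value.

Corner points and P = 21x1 + 54x2:
  (0, 0) → P = 0
  (0, 25/3) → P = 450
  (17/2, 0) → P = 357/2
  (3, 22/3) → P = 459

x1 = 3, x2 = 22/3, maximum P = 459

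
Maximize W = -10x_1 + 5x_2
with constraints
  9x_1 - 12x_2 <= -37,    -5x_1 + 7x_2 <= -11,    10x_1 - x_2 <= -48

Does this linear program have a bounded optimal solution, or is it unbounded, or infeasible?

From the feasible point (-391/3, -284/3), moving in the direction (-7, -5) keeps every constraint satisfied while W increases without bound.

unbounded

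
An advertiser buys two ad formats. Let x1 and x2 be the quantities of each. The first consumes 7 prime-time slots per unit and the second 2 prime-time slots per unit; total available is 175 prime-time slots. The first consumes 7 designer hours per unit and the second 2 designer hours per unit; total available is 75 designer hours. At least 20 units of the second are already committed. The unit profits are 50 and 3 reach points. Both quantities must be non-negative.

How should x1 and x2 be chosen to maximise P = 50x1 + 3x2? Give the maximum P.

Vertices and P = 50x1 + 3x2:
  (0, 75/2) → P = 225/2
  (0, 20) → P = 60
  (5, 20) → P = 310

The optimum lies where 7x1 + 2x2 = 75 and x2 = 20.
Solving simultaneously gives x1 = 5, x2 = 20.

x1 = 5, x2 = 20, maximum P = 310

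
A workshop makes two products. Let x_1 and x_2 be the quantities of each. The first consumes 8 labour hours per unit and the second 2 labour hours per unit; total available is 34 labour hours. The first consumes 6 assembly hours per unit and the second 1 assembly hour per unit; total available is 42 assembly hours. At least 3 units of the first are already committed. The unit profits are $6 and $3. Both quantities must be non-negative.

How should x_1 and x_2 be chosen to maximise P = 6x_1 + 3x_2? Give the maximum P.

At the optimal vertex, 8x_1 + 2x_2 = 34 and x_1 = 3.
Solving simultaneously gives x_1 = 3, x_2 = 5.

x_1 = 3, x_2 = 5, maximum P = 33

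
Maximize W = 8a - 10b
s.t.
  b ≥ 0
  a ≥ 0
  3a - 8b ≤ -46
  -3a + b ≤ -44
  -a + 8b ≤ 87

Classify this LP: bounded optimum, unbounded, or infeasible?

Extreme points and W = 8a - 10b:
  (398/21, 90/7) → W = 484/21
  (41/2, 215/16) → W = 237/8
  (439/23, 305/23) → W = 462/23
The feasible region has finitely many vertices and no improving ray; the maximum is 237/8 at (41/2, 215/16).

bounded optimum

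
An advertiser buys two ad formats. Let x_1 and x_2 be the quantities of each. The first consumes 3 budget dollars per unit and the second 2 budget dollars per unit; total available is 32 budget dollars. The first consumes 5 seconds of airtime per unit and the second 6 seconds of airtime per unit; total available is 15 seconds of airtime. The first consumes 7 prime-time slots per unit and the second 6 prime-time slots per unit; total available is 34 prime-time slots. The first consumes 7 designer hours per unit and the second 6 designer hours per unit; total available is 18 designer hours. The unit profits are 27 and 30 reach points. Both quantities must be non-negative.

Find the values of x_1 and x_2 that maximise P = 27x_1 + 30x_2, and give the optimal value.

x_1 = 3/2, x_2 = 5/4, maximum P = 78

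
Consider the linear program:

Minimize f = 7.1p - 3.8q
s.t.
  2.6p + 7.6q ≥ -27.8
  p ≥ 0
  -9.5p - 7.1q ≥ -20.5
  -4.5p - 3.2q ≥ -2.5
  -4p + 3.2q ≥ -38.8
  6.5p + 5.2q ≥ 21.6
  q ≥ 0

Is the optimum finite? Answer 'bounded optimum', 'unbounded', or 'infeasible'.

infeasible

The boundaries p = 0 and -4.5p - 3.2q = -2.5 meet at (0, 0.78125), but that point violates 6.5p + 5.2q ≥ 21.6. Every candidate vertex is excluded by some other constraint, so the feasible region is empty.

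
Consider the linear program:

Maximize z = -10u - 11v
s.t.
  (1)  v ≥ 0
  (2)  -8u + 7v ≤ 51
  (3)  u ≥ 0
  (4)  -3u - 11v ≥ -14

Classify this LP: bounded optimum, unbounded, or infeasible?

bounded optimum

Corner points and z = -10u - 11v:
  (0, 0) → z = 0
  (14/3, 0) → z = -140/3
  (0, 14/11) → z = -14
The feasible region has finitely many vertices and no improving ray; the maximum is 0 at (0, 0).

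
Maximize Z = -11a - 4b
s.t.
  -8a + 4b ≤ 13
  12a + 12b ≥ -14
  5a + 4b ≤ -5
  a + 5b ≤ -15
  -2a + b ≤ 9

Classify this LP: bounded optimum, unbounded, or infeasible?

The boundaries -8a + 4b = 13 and 12a + 12b = -14 meet at (-53/36, 11/36), but that point violates a + 5b ≤ -15. Every candidate vertex is excluded by some other constraint, so the feasible region is empty.

infeasible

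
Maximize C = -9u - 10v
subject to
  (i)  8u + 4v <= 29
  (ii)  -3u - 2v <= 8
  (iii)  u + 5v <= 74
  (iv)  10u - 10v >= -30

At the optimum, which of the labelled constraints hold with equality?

Feasible corners and C = -9u - 10v:
  (45/2, -151/4) → C = 175
  (17/12, 53/12) → C = -683/12
  (-14/5, 1/5) → C = 116/5

The maximum is at (45/2, -151/4). Substituting into each constraint, equality holds for (i) and (ii); the remaining constraints have slack.

(i) and (ii)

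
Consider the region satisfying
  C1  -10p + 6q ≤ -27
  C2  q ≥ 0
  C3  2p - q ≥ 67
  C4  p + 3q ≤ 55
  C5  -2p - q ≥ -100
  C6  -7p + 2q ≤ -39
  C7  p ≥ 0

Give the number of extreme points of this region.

4

Pairwise boundary intersections that survive every other constraint:
  (67/2, 0)
  (50, 0)
  (256/7, 43/7)
  (49, 2)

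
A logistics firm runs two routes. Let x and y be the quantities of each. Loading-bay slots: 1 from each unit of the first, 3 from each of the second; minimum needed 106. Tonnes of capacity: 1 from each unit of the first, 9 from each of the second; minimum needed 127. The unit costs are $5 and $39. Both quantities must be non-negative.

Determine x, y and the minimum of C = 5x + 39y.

The feasible region is unbounded (it extends along (0, 1), (1, 0)), but C strictly increases along every unbounded feasible direction, so there is no improving ray and the minimum is attained at a vertex.

The binding constraints are x + 3y = 106 and x + 9y = 127.
Solving simultaneously gives x = 191/2, y = 7/2.

x = 191/2, y = 7/2, minimum C = 614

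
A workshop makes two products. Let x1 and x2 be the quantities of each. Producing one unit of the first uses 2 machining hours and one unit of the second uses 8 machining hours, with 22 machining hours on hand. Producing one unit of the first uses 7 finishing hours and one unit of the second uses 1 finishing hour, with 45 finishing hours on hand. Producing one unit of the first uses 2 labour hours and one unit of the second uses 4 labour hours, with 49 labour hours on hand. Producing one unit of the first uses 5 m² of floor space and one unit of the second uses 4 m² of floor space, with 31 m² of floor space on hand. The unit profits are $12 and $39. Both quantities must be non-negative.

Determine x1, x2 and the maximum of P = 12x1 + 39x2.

Feasible corners and P = 12x1 + 39x2:
  (0, 0) → P = 0
  (0, 11/4) → P = 429/4
  (31/5, 0) → P = 372/5
  (5, 3/2) → P = 237/2

The optimum lies where 2x1 + 8x2 = 22 and 5x1 + 4x2 = 31.
Solving simultaneously gives x1 = 5, x2 = 3/2.

x1 = 5, x2 = 3/2, maximum P = 237/2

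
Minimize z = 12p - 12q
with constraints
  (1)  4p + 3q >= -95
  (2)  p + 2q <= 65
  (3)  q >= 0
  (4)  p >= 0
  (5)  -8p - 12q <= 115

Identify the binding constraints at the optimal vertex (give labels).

(2) and (4)

Extreme points and z = 12p - 12q:
  (65, 0) → z = 780
  (0, 65/2) → z = -390
  (0, 0) → z = 0

The minimum is at (0, 65/2). Substituting into each constraint, equality holds for (2) and (4); the remaining constraints have slack.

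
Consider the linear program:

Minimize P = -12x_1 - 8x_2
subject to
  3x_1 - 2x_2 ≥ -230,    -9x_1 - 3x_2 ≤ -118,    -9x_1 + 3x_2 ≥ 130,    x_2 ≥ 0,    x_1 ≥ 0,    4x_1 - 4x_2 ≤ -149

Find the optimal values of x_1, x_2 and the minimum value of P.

Corner points and P = -12x_1 - 8x_2:
  (430/9, 560/3) → P = -6200/3
  (0, 115) → P = -920
  (0, 130/3) → P = -1040/3

The binding constraints are 3x_1 - 2x_2 = -230 and -9x_1 + 3x_2 = 130.
Solving simultaneously gives x_1 = 430/9, x_2 = 560/3.

x_1 = 430/9, x_2 = 560/3, minimum P = -6200/3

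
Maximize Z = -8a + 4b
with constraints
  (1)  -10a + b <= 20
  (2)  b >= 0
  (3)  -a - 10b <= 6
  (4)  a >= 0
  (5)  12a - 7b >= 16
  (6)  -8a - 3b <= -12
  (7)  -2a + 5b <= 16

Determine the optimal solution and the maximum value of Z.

a = 33/23, b = 4/23, maximum Z = -248/23

Corner points and Z = -8a + 4b:
  (3/2, 0) → Z = -12
  (33/23, 4/23) → Z = -248/23
  (96/23, 112/23) → Z = -320/23
The feasible region is unbounded (it extends along (1, 0), (5, 2)), but Z strictly decreases along every unbounded feasible direction, so there is no improving ray and the maximum is attained at a vertex.

The optimum lies where 12a - 7b = 16 and -8a - 3b = -12.
Solving simultaneously gives a = 33/23, b = 4/23.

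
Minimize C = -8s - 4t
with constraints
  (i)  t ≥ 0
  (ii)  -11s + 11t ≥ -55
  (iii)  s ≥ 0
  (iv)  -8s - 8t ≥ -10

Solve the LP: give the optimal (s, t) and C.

Corner points and C = -8s - 4t:
  (0, 0) → C = 0
  (5/4, 0) → C = -10
  (0, 5/4) → C = -5

s = 5/4, t = 0, minimum C = -10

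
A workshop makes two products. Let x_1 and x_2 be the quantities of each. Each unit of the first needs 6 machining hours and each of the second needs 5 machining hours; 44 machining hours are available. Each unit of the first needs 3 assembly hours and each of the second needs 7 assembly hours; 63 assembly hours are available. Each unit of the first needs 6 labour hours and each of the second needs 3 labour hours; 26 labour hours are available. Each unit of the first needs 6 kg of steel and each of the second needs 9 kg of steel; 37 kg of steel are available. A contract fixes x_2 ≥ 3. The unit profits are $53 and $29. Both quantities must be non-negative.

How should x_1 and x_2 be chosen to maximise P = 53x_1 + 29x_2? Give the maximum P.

x_1 = 5/3, x_2 = 3, maximum P = 526/3

Extreme points and P = 53x_1 + 29x_2:
  (0, 37/9) → P = 1073/9
  (0, 3) → P = 87
  (5/3, 3) → P = 526/3

At the optimal vertex, 6x_1 + 9x_2 = 37 and x_2 = 3.
Solving simultaneously gives x_1 = 5/3, x_2 = 3.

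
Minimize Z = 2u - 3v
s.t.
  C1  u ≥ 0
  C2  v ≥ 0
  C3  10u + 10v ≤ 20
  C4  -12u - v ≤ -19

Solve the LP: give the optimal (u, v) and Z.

At the optimal vertex, 10u + 10v = 20 and -12u - v = -19.
Solving simultaneously gives u = 17/11, v = 5/11.

u = 17/11, v = 5/11, minimum Z = 19/11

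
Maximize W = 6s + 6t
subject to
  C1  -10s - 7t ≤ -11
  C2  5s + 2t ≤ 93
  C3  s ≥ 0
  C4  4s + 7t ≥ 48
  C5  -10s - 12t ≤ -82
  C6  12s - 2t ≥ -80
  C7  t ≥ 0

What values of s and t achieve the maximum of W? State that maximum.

Vertices and W = 6s + 6t:
  (13/17, 758/17) → W = 4626/17
  (93/5, 0) → W = 558/5
  (0, 48/7) → W = 288/7
  (0, 40) → W = 240
  (12, 0) → W = 72

The binding constraints are 5s + 2t = 93 and 12s - 2t = -80.
Solving simultaneously gives s = 13/17, t = 758/17.

s = 13/17, t = 758/17, maximum W = 4626/17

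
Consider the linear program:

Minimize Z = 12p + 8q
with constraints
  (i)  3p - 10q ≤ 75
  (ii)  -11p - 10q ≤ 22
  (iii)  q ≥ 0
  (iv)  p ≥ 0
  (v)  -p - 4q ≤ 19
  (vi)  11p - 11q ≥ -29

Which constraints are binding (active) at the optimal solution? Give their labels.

(iii) and (iv)

Feasible corners and Z = 12p + 8q:
  (25, 0) → Z = 300
  (0, 0) → Z = 0
  (0, 29/11) → Z = 232/11
The feasible region is unbounded (it extends along (10, 3), (1, 1)), but Z strictly increases along every unbounded feasible direction, so there is no improving ray and the minimum is attained at a vertex.

The minimum is at (0, 0). Substituting into each constraint, equality holds for (iii) and (iv); the remaining constraints have slack.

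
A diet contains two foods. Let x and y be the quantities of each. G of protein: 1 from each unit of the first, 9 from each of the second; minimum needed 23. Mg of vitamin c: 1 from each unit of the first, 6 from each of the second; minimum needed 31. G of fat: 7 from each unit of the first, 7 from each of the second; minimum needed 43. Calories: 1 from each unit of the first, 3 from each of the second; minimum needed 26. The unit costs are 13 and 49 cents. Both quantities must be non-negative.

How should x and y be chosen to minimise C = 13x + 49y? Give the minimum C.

x = 21, y = 5/3, minimum C = 1064/3

The feasible region is unbounded (it extends along (0, 1), (1, 0)), but C strictly increases along every unbounded feasible direction, so there is no improving ray and the minimum is attained at a vertex.

At the optimal vertex, x + 6y = 31 and x + 3y = 26.
Solving simultaneously gives x = 21, y = 5/3.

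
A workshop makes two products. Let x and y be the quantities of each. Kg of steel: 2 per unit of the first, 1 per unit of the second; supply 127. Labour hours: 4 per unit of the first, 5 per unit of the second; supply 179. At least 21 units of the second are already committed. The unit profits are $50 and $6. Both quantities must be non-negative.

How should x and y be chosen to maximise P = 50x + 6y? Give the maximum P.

Feasible corners and P = 50x + 6y:
  (0, 179/5) → P = 1074/5
  (0, 21) → P = 126
  (37/2, 21) → P = 1051

The optimum lies where 4x + 5y = 179 and y = 21.
Solving simultaneously gives x = 37/2, y = 21.

x = 37/2, y = 21, maximum P = 1051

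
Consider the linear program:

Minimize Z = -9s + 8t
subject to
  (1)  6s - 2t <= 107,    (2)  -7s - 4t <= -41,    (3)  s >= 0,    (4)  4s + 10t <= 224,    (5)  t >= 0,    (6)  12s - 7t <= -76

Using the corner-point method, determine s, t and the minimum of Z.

Extreme points and Z = -9s + 8t:
  (0, 112/5) → Z = 896/5
  (0, 76/7) → Z = 608/7
  (202/37, 748/37) → Z = 4166/37

s = 0, t = 76/7, minimum Z = 608/7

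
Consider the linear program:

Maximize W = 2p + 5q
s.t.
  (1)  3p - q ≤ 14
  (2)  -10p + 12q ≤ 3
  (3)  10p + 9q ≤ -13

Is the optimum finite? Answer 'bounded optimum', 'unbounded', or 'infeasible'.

Vertices and W = 2p + 5q:
  (113/37, -179/37) → W = -669/37
  (-61/70, -10/21) → W = -433/105
The feasible region has finitely many vertices and no improving ray; the maximum is -433/105 at (-61/70, -10/21).

bounded optimum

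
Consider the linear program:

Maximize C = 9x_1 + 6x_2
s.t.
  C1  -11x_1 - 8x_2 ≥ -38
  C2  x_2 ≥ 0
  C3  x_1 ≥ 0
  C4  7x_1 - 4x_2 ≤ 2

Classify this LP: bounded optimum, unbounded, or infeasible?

bounded optimum

Feasible corners and C = 9x_1 + 6x_2:
  (0, 19/4) → C = 57/2
  (42/25, 61/25) → C = 744/25
  (0, 0) → C = 0
  (2/7, 0) → C = 18/7
The feasible region has finitely many vertices and no improving ray; the maximum is 744/25 at (42/25, 61/25).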